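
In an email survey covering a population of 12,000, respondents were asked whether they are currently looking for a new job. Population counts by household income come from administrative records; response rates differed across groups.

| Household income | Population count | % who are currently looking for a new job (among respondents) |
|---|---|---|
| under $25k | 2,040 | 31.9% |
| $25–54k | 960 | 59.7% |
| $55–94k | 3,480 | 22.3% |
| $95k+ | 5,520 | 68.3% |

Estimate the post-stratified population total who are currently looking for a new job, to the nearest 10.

Estimated count per cell = population count × respondent percentage:
  under $25k: 2,040 × 31.9% = 650.76
  $25–54k: 960 × 59.7% = 573.12
  $55–94k: 3,480 × 22.3% = 776.04
  $95k+: 5,520 × 68.3% = 3770.16
Estimated total = 5770.08 → 5,770.

5,770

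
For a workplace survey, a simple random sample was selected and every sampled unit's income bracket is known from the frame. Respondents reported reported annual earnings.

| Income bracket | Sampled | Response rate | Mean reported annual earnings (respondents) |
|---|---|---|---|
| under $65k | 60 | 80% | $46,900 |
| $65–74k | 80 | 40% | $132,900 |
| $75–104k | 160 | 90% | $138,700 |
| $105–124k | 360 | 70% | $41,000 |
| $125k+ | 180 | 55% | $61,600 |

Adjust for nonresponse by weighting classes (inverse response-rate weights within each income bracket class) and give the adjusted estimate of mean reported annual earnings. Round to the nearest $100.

$73,200

Inverse-response-rate weighting restores each class to its sampled count, so class totals weight by n_sampled:
  under $65k: 60 × 46,900 = 2,814,000
  $65–74k: 80 × 132,900 = 10,632,000
  $75–104k: 160 × 138,700 = 22,192,000
  $105–124k: 360 × 41,000 = 14,760,000
  $125k+: 180 × 61,600 = 11,088,000
Adjusted estimate = 61,486,000 / 840 = 73197.6 → $73,200.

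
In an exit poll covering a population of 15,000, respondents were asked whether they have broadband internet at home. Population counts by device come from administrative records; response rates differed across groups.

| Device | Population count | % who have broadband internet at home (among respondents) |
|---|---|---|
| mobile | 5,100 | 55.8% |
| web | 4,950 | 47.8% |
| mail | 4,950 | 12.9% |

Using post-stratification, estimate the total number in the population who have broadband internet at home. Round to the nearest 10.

5,850

Each cell contributes its population count × the respondent rate:
  mobile: 5,100 × 55.8% = 2845.8
  web: 4,950 × 47.8% = 2366.1
  mail: 4,950 × 12.9% = 638.55
Estimated total = 5850.45 → 5,850.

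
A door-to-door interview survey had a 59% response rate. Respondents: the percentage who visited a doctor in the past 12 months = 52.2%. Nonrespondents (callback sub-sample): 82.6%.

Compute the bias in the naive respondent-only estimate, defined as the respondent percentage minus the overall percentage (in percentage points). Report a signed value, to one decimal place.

-12.5 percentage points

Nonresponse fraction = 1 − 0.59 = 0.41.
Bias = (nonresponse fraction) × (respondent percentage − nonrespondent percentage)
     = 0.41 × (52.2 − 82.6) = 0.41 × -30.4 = -12.464.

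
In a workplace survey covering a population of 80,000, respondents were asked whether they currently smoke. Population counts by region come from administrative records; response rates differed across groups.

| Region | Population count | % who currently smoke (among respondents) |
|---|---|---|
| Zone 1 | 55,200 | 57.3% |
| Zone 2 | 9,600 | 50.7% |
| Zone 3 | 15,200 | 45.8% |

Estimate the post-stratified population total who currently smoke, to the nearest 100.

Apply each group's respondent rate to its population count:
  Zone 1: 55,200 × 57.3% = 31629.6
  Zone 2: 9,600 × 50.7% = 4867.2
  Zone 3: 15,200 × 45.8% = 6961.6
Estimated total = 43458.4 → 43,500.

43,500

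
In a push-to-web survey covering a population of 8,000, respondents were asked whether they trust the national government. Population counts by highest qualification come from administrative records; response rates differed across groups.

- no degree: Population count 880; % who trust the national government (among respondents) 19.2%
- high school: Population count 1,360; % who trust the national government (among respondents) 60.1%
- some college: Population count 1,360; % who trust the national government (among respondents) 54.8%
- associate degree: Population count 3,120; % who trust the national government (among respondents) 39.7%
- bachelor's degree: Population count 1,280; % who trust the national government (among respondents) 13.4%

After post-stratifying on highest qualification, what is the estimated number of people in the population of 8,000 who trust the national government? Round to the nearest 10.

Each cell contributes its population count × the respondent rate:
  no degree: 880 × 19.2% = 168.96
  high school: 1,360 × 60.1% = 817.36
  some college: 1,360 × 54.8% = 745.28
  associate degree: 3,120 × 39.7% = 1238.64
  bachelor's degree: 1,280 × 13.4% = 171.52
Estimated total = 3141.76 → 3,140.

3,140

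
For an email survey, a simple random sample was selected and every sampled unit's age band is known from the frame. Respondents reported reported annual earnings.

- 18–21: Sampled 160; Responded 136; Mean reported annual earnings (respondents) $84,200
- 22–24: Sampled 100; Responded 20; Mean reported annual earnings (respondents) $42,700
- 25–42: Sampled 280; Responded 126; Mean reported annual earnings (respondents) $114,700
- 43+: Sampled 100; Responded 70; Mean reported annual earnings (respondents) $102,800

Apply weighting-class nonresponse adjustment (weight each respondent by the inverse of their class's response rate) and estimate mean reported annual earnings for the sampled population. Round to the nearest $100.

$94,000

Response rates by class: 18–21 136/160 = 85%, 22–24 20/100 = 20%, 25–42 126/280 = 45%, 43+ 70/100 = 70%.
With weight = n_sampled/n_responded per class, the weighted class total is n_sampled:
  18–21: 160 × 84,200 = 13,472,000
  22–24: 100 × 42,700 = 4,270,000
  25–42: 280 × 114,700 = 32,116,000
  43+: 100 × 102,800 = 10,280,000
Adjusted estimate = 60,138,000 / 640 = 93965.6 → $94,000.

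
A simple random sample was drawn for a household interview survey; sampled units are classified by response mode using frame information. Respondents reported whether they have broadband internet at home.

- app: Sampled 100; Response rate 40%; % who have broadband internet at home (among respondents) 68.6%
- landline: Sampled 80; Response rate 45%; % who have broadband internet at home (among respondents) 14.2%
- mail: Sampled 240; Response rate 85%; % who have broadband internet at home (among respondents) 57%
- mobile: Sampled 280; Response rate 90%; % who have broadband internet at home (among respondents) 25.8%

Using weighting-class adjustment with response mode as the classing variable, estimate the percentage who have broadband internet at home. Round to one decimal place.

41.3%

Inverse-response-rate weighting restores each class to its sampled count, so class totals weight by n_sampled:
  app: 100 × 68.6 = 6860
  landline: 80 × 14.2 = 1136
  mail: 240 × 57 = 13,680
  mobile: 280 × 25.8 = 7224
Adjusted estimate = 28,900 / 700 = 41.2857 → 41.3%.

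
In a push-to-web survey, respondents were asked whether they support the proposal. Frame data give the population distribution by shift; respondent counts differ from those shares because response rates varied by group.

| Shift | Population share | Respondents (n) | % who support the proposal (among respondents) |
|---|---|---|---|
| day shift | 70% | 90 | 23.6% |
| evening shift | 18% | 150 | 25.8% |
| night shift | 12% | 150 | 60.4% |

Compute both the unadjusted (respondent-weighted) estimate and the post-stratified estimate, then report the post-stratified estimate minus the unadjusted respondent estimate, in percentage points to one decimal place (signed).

-10.2 percentage points

Unadjusted (pooled respondent) estimate weights by respondent counts:
  (90/390)×23.6 + (150/390)×25.8 + (150/390)×60.4 = 38.6%
Post-stratifying to population shares instead:
  0.7×23.6 + 0.18×25.8 + 0.12×60.4 = 28.412%
Difference = 28.412 − 38.6 = -10.188 pp.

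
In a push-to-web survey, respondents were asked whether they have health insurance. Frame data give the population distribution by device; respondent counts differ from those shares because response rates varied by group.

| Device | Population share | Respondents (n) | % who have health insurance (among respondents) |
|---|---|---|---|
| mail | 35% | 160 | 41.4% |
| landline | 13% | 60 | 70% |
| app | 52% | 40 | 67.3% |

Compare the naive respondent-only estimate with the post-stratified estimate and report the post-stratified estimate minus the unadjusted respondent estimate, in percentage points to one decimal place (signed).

+6.6 percentage points

Unadjusted (pooled respondent) estimate weights by respondent counts:
  (160/260)×41.4 + (60/260)×70 + (40/260)×67.3 = 51.9846%
Post-stratifying to population shares instead:
  0.35×41.4 + 0.13×70 + 0.52×67.3 = 58.586%
Difference = 58.586 − 51.9846 = 6.6014 pp.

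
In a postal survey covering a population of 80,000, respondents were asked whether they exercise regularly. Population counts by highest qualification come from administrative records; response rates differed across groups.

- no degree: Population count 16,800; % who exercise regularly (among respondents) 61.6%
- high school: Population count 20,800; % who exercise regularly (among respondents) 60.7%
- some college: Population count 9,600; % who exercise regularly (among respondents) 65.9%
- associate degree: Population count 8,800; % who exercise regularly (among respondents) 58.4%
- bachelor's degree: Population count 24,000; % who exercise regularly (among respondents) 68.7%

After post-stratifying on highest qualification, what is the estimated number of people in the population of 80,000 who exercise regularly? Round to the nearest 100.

Each cell contributes its population count × the respondent rate:
  no degree: 16,800 × 61.6% = 10348.8
  high school: 20,800 × 60.7% = 12625.6
  some college: 9,600 × 65.9% = 6326.4
  associate degree: 8,800 × 58.4% = 5139.2
  bachelor's degree: 24,000 × 68.7% = 16,488
Estimated total = 50,928 → 50,900.

50,900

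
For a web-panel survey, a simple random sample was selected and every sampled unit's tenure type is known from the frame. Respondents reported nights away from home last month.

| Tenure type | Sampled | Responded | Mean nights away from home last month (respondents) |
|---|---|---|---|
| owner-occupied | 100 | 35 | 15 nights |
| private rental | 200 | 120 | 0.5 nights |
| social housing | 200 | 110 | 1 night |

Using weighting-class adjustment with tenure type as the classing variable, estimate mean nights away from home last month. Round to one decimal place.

3.6

Class response rates: owner-occupied 35/100 = 35%, private rental 120/200 = 60%, social housing 110/200 = 55%.
With weight = n_sampled/n_responded per class, the weighted class total is n_sampled:
  owner-occupied: 100 × 15 = 1500
  private rental: 200 × 0.5 = 100
  social housing: 200 × 1 = 200
Adjusted estimate = 1800 / 500 = 3.6 → 3.6.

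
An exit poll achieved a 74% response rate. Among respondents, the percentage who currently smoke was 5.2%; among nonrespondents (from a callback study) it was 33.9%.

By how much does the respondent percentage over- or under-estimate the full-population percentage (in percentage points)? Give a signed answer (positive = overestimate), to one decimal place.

Nonresponse fraction = 1 − 0.74 = 0.26.
Bias = (nonresponse fraction) × (respondent percentage − nonrespondent percentage)
     = 0.26 × (5.2 − 33.9) = 0.26 × -28.7 = -7.462.

-7.5 percentage points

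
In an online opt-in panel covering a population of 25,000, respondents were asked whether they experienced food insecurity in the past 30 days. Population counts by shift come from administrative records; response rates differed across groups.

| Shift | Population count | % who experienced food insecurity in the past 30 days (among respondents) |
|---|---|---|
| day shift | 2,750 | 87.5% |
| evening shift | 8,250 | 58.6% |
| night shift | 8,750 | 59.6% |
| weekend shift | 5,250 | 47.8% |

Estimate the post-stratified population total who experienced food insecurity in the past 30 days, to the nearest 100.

15,000

Apply each group's respondent rate to its population count:
  day shift: 2,750 × 87.5% = 2406.25
  evening shift: 8,250 × 58.6% = 4834.5
  night shift: 8,750 × 59.6% = 5215
  weekend shift: 5,250 × 47.8% = 2509.5
Estimated total = 14965.2 → 15,000.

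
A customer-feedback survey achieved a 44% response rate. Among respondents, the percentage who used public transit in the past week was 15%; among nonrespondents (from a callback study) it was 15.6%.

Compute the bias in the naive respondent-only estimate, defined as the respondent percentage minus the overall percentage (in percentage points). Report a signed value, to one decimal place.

Nonresponse fraction = 1 − 0.44 = 0.56.
Bias = (nonresponse fraction) × (respondent percentage − nonrespondent percentage)
     = 0.56 × (15 − 15.6) = 0.56 × -0.6 = -0.336.

-0.3 percentage points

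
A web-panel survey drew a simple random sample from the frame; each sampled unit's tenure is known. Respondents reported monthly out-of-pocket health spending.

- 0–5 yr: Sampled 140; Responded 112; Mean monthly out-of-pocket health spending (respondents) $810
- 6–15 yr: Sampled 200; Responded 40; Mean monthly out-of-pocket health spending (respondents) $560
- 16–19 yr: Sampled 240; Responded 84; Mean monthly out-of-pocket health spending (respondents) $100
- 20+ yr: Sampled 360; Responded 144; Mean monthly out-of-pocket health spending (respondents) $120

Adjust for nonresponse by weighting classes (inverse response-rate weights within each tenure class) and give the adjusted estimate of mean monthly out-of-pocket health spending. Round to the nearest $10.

$310

Class response rates: 0–5 yr 112/140 = 80%, 6–15 yr 40/200 = 20%, 16–19 yr 84/240 = 35%, 20+ yr 144/360 = 40%.
Weighting each respondent by the inverse class response rate inflates each class back to its sampled size, so the class weight is n_sampled:
  0–5 yr: 140 × 810 = 113,400
  6–15 yr: 200 × 560 = 112,000
  16–19 yr: 240 × 100 = 24,000
  20+ yr: 360 × 120 = 43,200
Adjusted estimate = 292,600 / 940 = 311.277 → $310.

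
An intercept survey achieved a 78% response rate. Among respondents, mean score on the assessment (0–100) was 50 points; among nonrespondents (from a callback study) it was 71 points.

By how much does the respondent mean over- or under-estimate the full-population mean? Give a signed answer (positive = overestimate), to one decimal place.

Nonresponse fraction = 1 − 0.78 = 0.22.
Bias = (nonresponse fraction) × (respondent mean − nonrespondent mean)
     = 0.22 × (50 − 71) = 0.22 × -21 = -4.62.

-4.6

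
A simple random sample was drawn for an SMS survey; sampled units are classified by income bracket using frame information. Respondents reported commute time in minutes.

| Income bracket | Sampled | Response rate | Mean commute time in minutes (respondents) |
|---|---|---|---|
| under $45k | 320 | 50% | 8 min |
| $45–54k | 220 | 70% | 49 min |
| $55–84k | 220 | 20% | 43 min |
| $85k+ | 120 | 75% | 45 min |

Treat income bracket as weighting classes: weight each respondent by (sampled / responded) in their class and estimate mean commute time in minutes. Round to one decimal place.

Each respondent's weight = sampled/responded in their class; summing within a class gives n_sampled, so:
  under $45k: 320 × 8 = 2560
  $45–54k: 220 × 49 = 10,780
  $55–84k: 220 × 43 = 9460
  $85k+: 120 × 45 = 5400
Adjusted estimate = 28,200 / 880 = 32.0455 → 32.0.

32.0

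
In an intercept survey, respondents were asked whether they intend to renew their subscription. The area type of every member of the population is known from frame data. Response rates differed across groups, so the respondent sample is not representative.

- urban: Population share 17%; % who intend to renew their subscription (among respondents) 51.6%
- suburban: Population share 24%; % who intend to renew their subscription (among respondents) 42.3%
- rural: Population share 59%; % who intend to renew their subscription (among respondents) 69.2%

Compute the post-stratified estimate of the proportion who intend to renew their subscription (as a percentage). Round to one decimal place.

59.8%

Post-stratification weights by population share, not respondent share:
  urban: 0.17 × 51.6 = 8.772
  suburban: 0.24 × 42.3 = 10.152
  rural: 0.59 × 69.2 = 40.828
Post-stratified estimate = 59.752 → 59.8%.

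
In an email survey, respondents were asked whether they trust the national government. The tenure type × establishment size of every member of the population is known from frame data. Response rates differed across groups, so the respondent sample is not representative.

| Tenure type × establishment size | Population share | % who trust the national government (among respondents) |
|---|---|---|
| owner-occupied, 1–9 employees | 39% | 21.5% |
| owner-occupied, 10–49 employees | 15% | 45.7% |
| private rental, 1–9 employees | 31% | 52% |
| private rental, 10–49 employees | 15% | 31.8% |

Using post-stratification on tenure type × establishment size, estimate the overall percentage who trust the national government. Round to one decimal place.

36.1%

Each cell contributes population-share × respondent value:
  owner-occupied, 1–9 employees: 0.39 × 21.5 = 8.385
  owner-occupied, 10–49 employees: 0.15 × 45.7 = 6.855
  private rental, 1–9 employees: 0.31 × 52 = 16.12
  private rental, 10–49 employees: 0.15 × 31.8 = 4.77
Post-stratified estimate = 36.13 → 36.1%.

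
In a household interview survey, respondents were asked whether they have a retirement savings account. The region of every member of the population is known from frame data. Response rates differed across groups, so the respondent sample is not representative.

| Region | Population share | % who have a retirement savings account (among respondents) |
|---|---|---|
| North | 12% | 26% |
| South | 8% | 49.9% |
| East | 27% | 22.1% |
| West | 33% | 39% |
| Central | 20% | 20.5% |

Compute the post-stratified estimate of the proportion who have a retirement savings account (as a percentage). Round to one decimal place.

Weight each group's respondent value by its population share:
  North: 0.12 × 26 = 3.12
  South: 0.08 × 49.9 = 3.992
  East: 0.27 × 22.1 = 5.967
  West: 0.33 × 39 = 12.87
  Central: 0.2 × 20.5 = 4.1
Post-stratified estimate = 30.049 → 30.0%.

30.0%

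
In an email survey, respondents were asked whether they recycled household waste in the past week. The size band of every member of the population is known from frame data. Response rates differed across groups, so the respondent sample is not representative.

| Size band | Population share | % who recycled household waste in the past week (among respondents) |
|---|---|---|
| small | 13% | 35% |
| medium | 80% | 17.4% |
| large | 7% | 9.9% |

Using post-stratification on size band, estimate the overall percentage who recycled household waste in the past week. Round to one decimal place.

Weight each group's respondent value by its population share:
  small: 0.13 × 35 = 4.55
  medium: 0.8 × 17.4 = 13.92
  large: 0.07 × 9.9 = 0.693
Post-stratified estimate = 19.163 → 19.2%.

19.2%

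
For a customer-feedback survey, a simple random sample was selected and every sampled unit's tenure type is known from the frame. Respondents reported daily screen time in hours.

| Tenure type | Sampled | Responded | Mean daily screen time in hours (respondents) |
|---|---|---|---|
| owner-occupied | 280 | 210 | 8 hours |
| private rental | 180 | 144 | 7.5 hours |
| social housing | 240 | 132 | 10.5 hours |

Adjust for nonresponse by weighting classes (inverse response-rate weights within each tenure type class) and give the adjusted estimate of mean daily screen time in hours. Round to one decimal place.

Class response rates: owner-occupied 210/280 = 75%, private rental 144/180 = 80%, social housing 132/240 = 55%.
Each respondent's weight = sampled/responded in their class; summing within a class gives n_sampled, so:
  owner-occupied: 280 × 8 = 2240
  private rental: 180 × 7.5 = 1350
  social housing: 240 × 10.5 = 2520
Adjusted estimate = 6110 / 700 = 8.72857 → 8.7.

8.7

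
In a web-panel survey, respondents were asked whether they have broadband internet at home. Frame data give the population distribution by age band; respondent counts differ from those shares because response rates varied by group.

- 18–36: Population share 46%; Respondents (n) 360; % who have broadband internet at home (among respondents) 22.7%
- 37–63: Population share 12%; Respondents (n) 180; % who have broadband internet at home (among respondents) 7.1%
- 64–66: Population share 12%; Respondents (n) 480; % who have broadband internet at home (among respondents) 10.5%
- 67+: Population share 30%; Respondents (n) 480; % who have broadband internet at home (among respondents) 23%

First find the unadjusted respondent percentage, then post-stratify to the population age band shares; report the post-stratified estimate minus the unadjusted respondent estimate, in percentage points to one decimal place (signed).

+2.4 percentage points

Without adjustment, the pooled respondent share is:
  (360/1500)×22.7 + (180/1500)×7.1 + (480/1500)×10.5 + (480/1500)×23 = 17.02%
Post-stratifying to population shares instead:
  0.46×22.7 + 0.12×7.1 + 0.12×10.5 + 0.3×23 = 19.454%
Difference = 19.454 − 17.02 = 2.434 pp.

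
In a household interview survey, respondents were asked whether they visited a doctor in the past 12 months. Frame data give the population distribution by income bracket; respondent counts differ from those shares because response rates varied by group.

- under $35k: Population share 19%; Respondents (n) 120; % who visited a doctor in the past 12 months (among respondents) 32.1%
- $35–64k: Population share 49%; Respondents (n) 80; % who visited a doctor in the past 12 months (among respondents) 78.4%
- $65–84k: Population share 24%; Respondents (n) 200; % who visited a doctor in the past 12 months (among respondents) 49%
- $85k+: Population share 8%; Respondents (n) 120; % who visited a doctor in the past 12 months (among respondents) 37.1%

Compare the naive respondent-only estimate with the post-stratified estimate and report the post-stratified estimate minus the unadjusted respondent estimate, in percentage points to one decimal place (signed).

+12.4 percentage points

Without adjustment, the pooled respondent share is:
  (120/520)×32.1 + (80/520)×78.4 + (200/520)×49 + (120/520)×37.1 = 46.8769%
Reweighting by population income bracket shares:
  0.19×32.1 + 0.49×78.4 + 0.24×49 + 0.08×37.1 = 59.243%
Difference = 59.243 − 46.8769 = 12.3661 pp.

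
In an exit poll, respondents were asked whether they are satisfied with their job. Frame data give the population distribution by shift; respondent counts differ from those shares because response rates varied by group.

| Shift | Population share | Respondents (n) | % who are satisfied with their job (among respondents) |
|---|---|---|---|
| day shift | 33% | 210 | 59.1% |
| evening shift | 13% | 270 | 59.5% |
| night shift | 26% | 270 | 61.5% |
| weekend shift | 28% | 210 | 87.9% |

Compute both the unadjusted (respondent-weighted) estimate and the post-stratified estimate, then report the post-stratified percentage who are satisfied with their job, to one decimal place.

67.8%

Without adjustment, the pooled respondent share is:
  (210/960)×59.1 + (270/960)×59.5 + (270/960)×61.5 + (210/960)×87.9 = 66.1875%
Post-stratifying to population shares instead:
  0.33×59.1 + 0.13×59.5 + 0.26×61.5 + 0.28×87.9 = 67.84%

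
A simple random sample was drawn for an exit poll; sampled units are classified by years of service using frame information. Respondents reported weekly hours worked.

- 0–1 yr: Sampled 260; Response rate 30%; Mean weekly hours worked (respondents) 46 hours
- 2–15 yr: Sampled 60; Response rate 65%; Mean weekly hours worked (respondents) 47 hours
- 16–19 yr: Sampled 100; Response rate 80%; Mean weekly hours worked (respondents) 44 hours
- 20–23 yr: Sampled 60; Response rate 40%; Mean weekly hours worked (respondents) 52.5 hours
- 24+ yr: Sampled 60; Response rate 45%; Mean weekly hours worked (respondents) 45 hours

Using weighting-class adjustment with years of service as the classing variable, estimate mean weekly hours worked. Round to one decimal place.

46.4

Inverse-response-rate weighting restores each class to its sampled count, so class totals weight by n_sampled:
  0–1 yr: 260 × 46 = 11,960
  2–15 yr: 60 × 47 = 2820
  16–19 yr: 100 × 44 = 4400
  20–23 yr: 60 × 52.5 = 3150
  24+ yr: 60 × 45 = 2700
Adjusted estimate = 25,030 / 540 = 46.3519 → 46.4.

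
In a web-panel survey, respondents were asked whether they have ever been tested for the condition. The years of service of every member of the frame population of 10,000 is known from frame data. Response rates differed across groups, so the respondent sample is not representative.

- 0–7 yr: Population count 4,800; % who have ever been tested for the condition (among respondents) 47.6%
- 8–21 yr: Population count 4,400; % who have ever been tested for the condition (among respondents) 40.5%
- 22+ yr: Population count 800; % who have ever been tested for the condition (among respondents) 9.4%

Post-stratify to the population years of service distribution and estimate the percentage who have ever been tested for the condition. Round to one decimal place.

Reweight to the known years of service distribution:
  0–7 yr: (4,800/10,000) × 47.6 = 22.848
  8–21 yr: (4,400/10,000) × 40.5 = 17.82
  22+ yr: (800/10,000) × 9.4 = 0.752
Post-stratified estimate = 41.42 → 41.4%.

41.4%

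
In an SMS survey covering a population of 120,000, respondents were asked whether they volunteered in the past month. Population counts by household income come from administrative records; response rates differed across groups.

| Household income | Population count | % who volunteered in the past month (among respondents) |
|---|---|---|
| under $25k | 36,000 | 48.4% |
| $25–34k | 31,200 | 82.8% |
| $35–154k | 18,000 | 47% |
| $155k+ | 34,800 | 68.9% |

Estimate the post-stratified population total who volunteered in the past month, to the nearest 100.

Estimated count per cell = population count × respondent percentage:
  under $25k: 36,000 × 48.4% = 17,424
  $25–34k: 31,200 × 82.8% = 25833.6
  $35–154k: 18,000 × 47% = 8460
  $155k+: 34,800 × 68.9% = 23977.2
Estimated total = 75694.8 → 75,700.

75,700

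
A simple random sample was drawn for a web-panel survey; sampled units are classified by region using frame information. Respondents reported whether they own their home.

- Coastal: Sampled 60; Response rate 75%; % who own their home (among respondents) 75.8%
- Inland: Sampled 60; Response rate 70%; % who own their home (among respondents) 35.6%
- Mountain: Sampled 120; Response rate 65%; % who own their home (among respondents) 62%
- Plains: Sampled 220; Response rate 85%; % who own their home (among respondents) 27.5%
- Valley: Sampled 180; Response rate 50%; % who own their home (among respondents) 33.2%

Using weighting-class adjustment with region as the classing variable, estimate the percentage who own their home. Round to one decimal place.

40.9%

Weighting each respondent by the inverse class response rate inflates each class back to its sampled size, so the class weight is n_sampled:
  Coastal: 60 × 75.8 = 4548
  Inland: 60 × 35.6 = 2136
  Mountain: 120 × 62 = 7440
  Plains: 220 × 27.5 = 6050
  Valley: 180 × 33.2 = 5976
Adjusted estimate = 26,150 / 640 = 40.8594 → 40.9%.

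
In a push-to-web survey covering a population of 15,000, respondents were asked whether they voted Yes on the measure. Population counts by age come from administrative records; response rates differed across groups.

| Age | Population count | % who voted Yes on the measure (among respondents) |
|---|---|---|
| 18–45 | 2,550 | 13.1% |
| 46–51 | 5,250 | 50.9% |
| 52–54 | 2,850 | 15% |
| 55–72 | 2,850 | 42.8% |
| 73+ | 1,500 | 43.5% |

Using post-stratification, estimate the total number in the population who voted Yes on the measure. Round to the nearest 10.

Apply each group's respondent rate to its population count:
  18–45: 2,550 × 13.1% = 334.05
  46–51: 5,250 × 50.9% = 2672.25
  52–54: 2,850 × 15% = 427.5
  55–72: 2,850 × 42.8% = 1219.8
  73+: 1,500 × 43.5% = 652.5
Estimated total = 5306.1 → 5,310.

5,310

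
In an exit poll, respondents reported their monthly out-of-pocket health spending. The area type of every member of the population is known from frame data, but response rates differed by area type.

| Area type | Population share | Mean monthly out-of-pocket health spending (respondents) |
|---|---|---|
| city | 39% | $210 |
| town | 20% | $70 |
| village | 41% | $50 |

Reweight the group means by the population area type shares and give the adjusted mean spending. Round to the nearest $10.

$120

Reweight to the known area type distribution:
  city: 0.39 × 210 = 81.9
  town: 0.2 × 70 = 14
  village: 0.41 × 50 = 20.5
Post-stratified estimate = 116.4 → $120.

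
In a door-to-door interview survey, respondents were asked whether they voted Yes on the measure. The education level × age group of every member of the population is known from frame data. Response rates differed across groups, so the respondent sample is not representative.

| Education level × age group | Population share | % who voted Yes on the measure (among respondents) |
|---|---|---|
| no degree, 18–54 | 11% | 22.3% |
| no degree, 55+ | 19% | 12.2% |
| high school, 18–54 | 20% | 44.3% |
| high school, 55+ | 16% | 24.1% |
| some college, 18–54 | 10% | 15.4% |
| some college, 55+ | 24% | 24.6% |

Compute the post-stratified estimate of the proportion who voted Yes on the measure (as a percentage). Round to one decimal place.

Weight each group's respondent value by its population share:
  no degree, 18–54: 0.11 × 22.3 = 2.453
  no degree, 55+: 0.19 × 12.2 = 2.318
  high school, 18–54: 0.2 × 44.3 = 8.86
  high school, 55+: 0.16 × 24.1 = 3.856
  some college, 18–54: 0.1 × 15.4 = 1.54
  some college, 55+: 0.24 × 24.6 = 5.904
Post-stratified estimate = 24.931 → 24.9%.

24.9%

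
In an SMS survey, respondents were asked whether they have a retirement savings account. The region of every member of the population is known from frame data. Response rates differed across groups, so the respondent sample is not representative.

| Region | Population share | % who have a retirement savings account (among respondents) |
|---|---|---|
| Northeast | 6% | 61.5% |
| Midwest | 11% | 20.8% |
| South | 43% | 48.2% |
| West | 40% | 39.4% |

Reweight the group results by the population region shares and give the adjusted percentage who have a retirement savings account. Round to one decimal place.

Post-stratification weights by population share, not respondent share:
  Northeast: 0.06 × 61.5 = 3.69
  Midwest: 0.11 × 20.8 = 2.288
  South: 0.43 × 48.2 = 20.726
  West: 0.4 × 39.4 = 15.76
Post-stratified estimate = 42.464 → 42.5%.

42.5%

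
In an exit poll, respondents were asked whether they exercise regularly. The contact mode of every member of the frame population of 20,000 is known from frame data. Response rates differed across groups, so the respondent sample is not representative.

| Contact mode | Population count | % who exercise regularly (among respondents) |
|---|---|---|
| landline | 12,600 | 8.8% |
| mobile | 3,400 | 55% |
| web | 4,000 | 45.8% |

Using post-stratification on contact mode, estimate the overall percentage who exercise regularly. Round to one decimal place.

24.1%

Post-stratification weights by population share, not respondent share:
  landline: (12,600/20,000) × 8.8 = 5.544
  mobile: (3,400/20,000) × 55 = 9.35
  web: (4,000/20,000) × 45.8 = 9.16
Post-stratified estimate = 24.054 → 24.1%.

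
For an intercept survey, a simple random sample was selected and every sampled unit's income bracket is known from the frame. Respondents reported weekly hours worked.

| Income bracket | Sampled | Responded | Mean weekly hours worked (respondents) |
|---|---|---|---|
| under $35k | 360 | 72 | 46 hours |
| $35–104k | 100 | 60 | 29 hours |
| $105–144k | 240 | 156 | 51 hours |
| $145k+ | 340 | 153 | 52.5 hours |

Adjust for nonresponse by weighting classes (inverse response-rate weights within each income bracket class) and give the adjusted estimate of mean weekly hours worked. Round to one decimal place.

Class response rates: under $35k 72/360 = 20%, $35–104k 60/100 = 60%, $105–144k 156/240 = 65%, $145k+ 153/340 = 45%.
With weight = n_sampled/n_responded per class, the weighted class total is n_sampled:
  under $35k: 360 × 46 = 16,560
  $35–104k: 100 × 29 = 2900
  $105–144k: 240 × 51 = 12,240
  $145k+: 340 × 52.5 = 17,850
Adjusted estimate = 49,550 / 1,040 = 47.6442 → 47.6.

47.6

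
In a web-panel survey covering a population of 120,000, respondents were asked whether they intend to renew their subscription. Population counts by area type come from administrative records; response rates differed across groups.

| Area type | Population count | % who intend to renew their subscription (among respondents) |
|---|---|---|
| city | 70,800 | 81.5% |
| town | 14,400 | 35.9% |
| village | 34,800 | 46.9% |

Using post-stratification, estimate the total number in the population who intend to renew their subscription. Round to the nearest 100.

Estimated count per cell = population count × respondent percentage:
  city: 70,800 × 81.5% = 57,702
  town: 14,400 × 35.9% = 5169.6
  village: 34,800 × 46.9% = 16321.2
Estimated total = 79192.8 → 79,200.

79,200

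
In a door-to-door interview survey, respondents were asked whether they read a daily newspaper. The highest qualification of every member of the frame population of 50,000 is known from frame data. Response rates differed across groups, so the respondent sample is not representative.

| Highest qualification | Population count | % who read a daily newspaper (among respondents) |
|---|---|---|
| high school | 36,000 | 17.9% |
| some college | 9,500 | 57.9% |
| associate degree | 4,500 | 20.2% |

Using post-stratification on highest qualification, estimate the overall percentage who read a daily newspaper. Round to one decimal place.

25.7%

Weight each group's respondent value by its population share:
  high school: (36,000/50,000) × 17.9 = 12.888
  some college: (9,500/50,000) × 57.9 = 11.001
  associate degree: (4,500/50,000) × 20.2 = 1.818
Post-stratified estimate = 25.707 → 25.7%.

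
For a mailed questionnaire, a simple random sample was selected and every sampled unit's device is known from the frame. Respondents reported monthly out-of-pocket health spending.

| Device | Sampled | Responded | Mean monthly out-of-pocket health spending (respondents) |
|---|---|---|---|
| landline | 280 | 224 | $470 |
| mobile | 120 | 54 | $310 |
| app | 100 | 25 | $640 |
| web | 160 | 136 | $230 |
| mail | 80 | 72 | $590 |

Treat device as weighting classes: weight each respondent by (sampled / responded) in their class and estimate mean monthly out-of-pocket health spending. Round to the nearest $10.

Class response rates: landline 224/280 = 80%, mobile 54/120 = 45%, app 25/100 = 25%, web 136/160 = 85%, mail 72/80 = 90%.
Inverse-response-rate weighting restores each class to its sampled count, so class totals weight by n_sampled:
  landline: 280 × 470 = 131,600
  mobile: 120 × 310 = 37,200
  app: 100 × 640 = 64,000
  web: 160 × 230 = 36,800
  mail: 80 × 590 = 47,200
Adjusted estimate = 316,800 / 740 = 428.108 → $430.

$430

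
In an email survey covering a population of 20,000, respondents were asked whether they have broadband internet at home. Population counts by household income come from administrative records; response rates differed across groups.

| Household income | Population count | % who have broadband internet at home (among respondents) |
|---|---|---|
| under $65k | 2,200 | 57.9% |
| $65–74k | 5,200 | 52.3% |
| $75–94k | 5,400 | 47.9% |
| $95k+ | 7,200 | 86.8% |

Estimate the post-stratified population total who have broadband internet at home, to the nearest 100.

12,800

Each cell contributes its population count × the respondent rate:
  under $65k: 2,200 × 57.9% = 1273.8
  $65–74k: 5,200 × 52.3% = 2719.6
  $75–94k: 5,400 × 47.9% = 2586.6
  $95k+: 7,200 × 86.8% = 6249.6
Estimated total = 12829.6 → 12,800.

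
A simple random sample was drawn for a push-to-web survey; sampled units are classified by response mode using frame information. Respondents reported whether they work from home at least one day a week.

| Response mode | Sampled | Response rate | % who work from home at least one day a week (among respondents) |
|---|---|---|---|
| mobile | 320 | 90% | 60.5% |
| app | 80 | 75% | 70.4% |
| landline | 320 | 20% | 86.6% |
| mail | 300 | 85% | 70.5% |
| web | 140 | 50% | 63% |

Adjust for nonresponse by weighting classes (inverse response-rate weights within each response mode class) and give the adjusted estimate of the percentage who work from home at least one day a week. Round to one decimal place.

71.3%

With weight = n_sampled/n_responded per class, the weighted class total is n_sampled:
  mobile: 320 × 60.5 = 19,360
  app: 80 × 70.4 = 5632
  landline: 320 × 86.6 = 27,712
  mail: 300 × 70.5 = 21,150
  web: 140 × 63 = 8820
Adjusted estimate = 82,674 / 1,160 = 71.2707 → 71.3%.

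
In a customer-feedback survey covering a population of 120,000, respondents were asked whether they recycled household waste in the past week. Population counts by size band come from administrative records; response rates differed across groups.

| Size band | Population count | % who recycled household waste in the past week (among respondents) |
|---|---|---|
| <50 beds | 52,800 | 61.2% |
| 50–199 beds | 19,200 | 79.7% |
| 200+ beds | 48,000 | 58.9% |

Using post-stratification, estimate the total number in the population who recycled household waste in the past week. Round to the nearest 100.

75,900

Estimated count per cell = population count × respondent percentage:
  <50 beds: 52,800 × 61.2% = 32313.6
  50–199 beds: 19,200 × 79.7% = 15302.4
  200+ beds: 48,000 × 58.9% = 28,272
Estimated total = 75,888 → 75,900.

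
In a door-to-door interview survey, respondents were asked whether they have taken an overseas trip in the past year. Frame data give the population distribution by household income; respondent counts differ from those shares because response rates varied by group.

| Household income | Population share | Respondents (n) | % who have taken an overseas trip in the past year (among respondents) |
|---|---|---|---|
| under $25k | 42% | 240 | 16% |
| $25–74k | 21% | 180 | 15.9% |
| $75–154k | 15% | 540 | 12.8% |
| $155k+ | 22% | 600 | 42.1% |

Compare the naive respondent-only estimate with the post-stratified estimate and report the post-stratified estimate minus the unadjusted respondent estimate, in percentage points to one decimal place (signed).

-3.7 percentage points

Without adjustment, the pooled respondent share is:
  (240/1560)×16 + (180/1560)×15.9 + (540/1560)×12.8 + (600/1560)×42.1 = 24.9192%
Post-stratifying to population shares instead:
  0.42×16 + 0.21×15.9 + 0.15×12.8 + 0.22×42.1 = 21.241%
Difference = 21.241 − 24.9192 = -3.6782 pp.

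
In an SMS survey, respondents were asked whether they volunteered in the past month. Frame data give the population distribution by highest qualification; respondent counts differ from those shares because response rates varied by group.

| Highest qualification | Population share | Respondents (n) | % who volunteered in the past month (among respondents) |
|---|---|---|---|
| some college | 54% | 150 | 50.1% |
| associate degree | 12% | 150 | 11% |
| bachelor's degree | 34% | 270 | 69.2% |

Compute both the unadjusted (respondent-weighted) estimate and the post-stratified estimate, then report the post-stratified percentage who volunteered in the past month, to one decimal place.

Unadjusted (pooled respondent) estimate weights by respondent counts:
  (150/570)×50.1 + (150/570)×11 + (270/570)×69.2 = 48.8579%
Reweighting by population highest qualification shares:
  0.54×50.1 + 0.12×11 + 0.34×69.2 = 51.902%

51.9%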